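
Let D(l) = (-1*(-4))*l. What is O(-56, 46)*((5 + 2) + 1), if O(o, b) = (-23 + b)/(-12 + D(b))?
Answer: 46/43 ≈ 1.0698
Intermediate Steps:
D(l) = 4*l
O(o, b) = (-23 + b)/(-12 + 4*b)
O(-56, 46)*((5 + 2) + 1) = ((-23 + 46)/(4*(-3 + 46)))*((5 + 2) + 1) = ((¼)*23/43)*(7 + 1) = ((¼)*(1/43)*23)*8 = (23/172)*8 = 46/43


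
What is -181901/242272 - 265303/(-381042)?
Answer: -2518216213/46157903712 ≈ -0.054557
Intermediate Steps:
-181901/242272 - 265303/(-381042) = -181901*1/242272 - 265303*(-1/381042) = -181901/242272 + 265303/381042 = -2518216213/46157903712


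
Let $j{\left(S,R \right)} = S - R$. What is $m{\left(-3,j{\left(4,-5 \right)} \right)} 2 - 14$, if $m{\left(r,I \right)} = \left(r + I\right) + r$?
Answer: $-8$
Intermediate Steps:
$m{\left(r,I \right)} = I + 2 r$ ($m{\left(r,I \right)} = \left(I + r\right) + r = I + 2 r$)
$m{\left(-3,j{\left(4,-5 \right)} \right)} 2 - 14 = \left(\left(4 - -5\right) + 2 \left(-3\right)\right) 2 - 14 = \left(\left(4 + 5\right) - 6\right) 2 - 14 = \left(9 - 6\right) 2 - 14 = 3 \cdot 2 - 14 = 6 - 14 = -8$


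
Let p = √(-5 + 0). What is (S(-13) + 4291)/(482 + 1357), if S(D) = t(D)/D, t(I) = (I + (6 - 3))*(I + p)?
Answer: 1427/613 + 10*I*√5/23907 ≈ 2.3279 + 0.00093532*I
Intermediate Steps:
p = I*√5 (p = √(-5) = I*√5 ≈ 2.2361*I)
t(I) = (3 + I)*(I + I*√5) (t(I) = (I + (6 - 3))*(I + I*√5) = (I + 3)*(I + I*√5) = (3 + I)*(I + I*√5))
S(D) = (D² + 3*D + 3*I*√5 + I*D*√5)/D
(S(-13) + 4291)/(482 + 1357) = ((3 - 13 + I*√5 + 3*I*√5/(-13)) + 4291)/(482 + 1357) = ((3 - 13 + I*√5 + 3*I*√5*(-1/13)) + 4291)/1839 = ((3 - 13 + I*√5 - 3*I*√5/13) + 4291)*(1/1839) = ((-10 + 10*I*√5/13) + 4291)*(1/1839) = (4281 + 10*I*√5/13)*(1/1839) = 1427/613 + 10*I*√5/23907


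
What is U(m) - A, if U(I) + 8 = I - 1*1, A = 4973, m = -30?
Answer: -5012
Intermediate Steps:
U(I) = -9 + I (U(I) = -8 + (I - 1*1) = -8 + (I - 1) = -8 + (-1 + I) = -9 + I)
U(m) - A = (-9 - 30) - 1*4973 = -39 - 4973 = -5012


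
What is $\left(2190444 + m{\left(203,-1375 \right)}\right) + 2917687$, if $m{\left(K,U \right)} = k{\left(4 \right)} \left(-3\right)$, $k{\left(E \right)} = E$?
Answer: $5108119$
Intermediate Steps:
$m{\left(K,U \right)} = -12$ ($m{\left(K,U \right)} = 4 \left(-3\right) = -12$)
$\left(2190444 + m{\left(203,-1375 \right)}\right) + 2917687 = \left(2190444 - 12\right) + 2917687 = 2190432 + 2917687 = 5108119$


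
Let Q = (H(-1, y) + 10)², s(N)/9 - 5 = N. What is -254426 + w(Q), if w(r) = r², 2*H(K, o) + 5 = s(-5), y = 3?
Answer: -4020191/16 ≈ -2.5126e+5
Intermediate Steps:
s(N) = 45 + 9*N
H(K, o) = -5/2 (H(K, o) = -5/2 + (45 + 9*(-5))/2 = -5/2 + (45 - 45)/2 = -5/2 + (½)*0 = -5/2 + 0 = -5/2)
Q = 225/4 (Q = (-5/2 + 10)² = (15/2)² = 225/4 ≈ 56.250)
-254426 + w(Q) = -254426 + (225/4)² = -254426 + 50625/16 = -4020191/16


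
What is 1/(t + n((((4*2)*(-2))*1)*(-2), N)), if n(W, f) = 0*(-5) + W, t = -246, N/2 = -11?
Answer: -1/214 ≈ -0.0046729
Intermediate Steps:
N = -22 (N = 2*(-11) = -22)
n(W, f) = W (n(W, f) = 0 + W = W)
1/(t + n((((4*2)*(-2))*1)*(-2), N)) = 1/(-246 + (((4*2)*(-2))*1)*(-2)) = 1/(-246 + ((8*(-2))*1)*(-2)) = 1/(-246 - 16*1*(-2)) = 1/(-246 - 16*(-2)) = 1/(-246 + 32) = 1/(-214) = -1/214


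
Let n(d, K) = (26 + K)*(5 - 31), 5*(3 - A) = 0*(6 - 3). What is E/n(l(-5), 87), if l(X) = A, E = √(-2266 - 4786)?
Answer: -I*√1763/1469 ≈ -0.028583*I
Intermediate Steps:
E = 2*I*√1763 (E = √(-7052) = 2*I*√1763 ≈ 83.976*I)
A = 3 (A = 3 - 0*(6 - 3) = 3 - 0*3 = 3 - ⅕*0 = 3 + 0 = 3)
l(X) = 3
n(d, K) = -676 - 26*K (n(d, K) = (26 + K)*(-26) = -676 - 26*K)
E/n(l(-5), 87) = (2*I*√1763)/(-676 - 26*87) = (2*I*√1763)/(-676 - 2262) = (2*I*√1763)/(-2938) = (2*I*√1763)*(-1/2938) = -I*√1763/1469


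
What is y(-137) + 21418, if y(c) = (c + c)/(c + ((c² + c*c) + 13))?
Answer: 400666389/18707 ≈ 21418.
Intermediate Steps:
y(c) = 2*c/(13 + c + 2*c²) (y(c) = (2*c)/(c + ((c² + c²) + 13)) = (2*c)/(c + (2*c² + 13)) = (2*c)/(c + (13 + 2*c²)) = (2*c)/(13 + c + 2*c²) = 2*c/(13 + c + 2*c²))
y(-137) + 21418 = 2*(-137)/(13 - 137 + 2*(-137)²) + 21418 = 2*(-137)/(13 - 137 + 2*18769) + 21418 = 2*(-137)/(13 - 137 + 37538) + 21418 = 2*(-137)/37414 + 21418 = 2*(-137)*(1/37414) + 21418 = -137/18707 + 21418 = 400666389/18707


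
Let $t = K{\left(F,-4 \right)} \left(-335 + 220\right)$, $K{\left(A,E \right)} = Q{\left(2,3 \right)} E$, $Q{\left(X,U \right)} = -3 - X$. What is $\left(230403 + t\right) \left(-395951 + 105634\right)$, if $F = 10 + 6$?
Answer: $-66222178651$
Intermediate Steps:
$F = 16$
$K{\left(A,E \right)} = - 5 E$ ($K{\left(A,E \right)} = \left(-3 - 2\right) E = - 5 E$)
$t = -2300$ ($t = \left(-5\right) \left(-4\right) \left(-335 + 220\right) = 20 \left(-115\right) = -2300$)
$\left(230403 + t\right) \left(-395951 + 105634\right) = \left(230403 - 2300\right) \left(-395951 + 105634\right) = 228103 \left(-290317\right) = -66222178651$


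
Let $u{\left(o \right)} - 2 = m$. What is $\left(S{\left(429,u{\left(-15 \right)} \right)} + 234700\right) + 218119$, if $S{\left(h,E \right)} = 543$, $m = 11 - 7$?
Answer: $453362$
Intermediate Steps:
$m = 4$ ($m = 11 - 7 = 4$)
$u{\left(o \right)} = 6$ ($u{\left(o \right)} = 2 + 4 = 6$)
$\left(S{\left(429,u{\left(-15 \right)} \right)} + 234700\right) + 218119 = \left(543 + 234700\right) + 218119 = 235243 + 218119 = 453362$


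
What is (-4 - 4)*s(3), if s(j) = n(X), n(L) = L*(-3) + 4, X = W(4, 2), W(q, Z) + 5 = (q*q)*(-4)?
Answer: -1688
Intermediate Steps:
W(q, Z) = -5 - 4*q**2 (W(q, Z) = -5 + (q*q)*(-4) = -5 + q**2*(-4) = -5 - 4*q**2)
X = -69 (X = -5 - 4*4**2 = -5 - 4*16 = -5 - 64 = -69)
n(L) = 4 - 3*L (n(L) = -3*L + 4 = 4 - 3*L)
s(j) = 211 (s(j) = 4 - 3*(-69) = 4 + 207 = 211)
(-4 - 4)*s(3) = (-4 - 4)*211 = -8*211 = -1688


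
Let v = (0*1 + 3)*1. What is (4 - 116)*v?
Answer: -336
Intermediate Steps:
v = 3 (v = (0 + 3)*1 = 3*1 = 3)
(4 - 116)*v = (4 - 116)*3 = -112*3 = -336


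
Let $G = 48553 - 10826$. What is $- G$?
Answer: $-37727$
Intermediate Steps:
$G = 37727$
$- G = \left(-1\right) 37727 = -37727$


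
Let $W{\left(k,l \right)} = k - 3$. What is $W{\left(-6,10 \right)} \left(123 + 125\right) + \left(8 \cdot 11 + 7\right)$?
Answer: $-2137$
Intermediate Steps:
$W{\left(k,l \right)} = -3 + k$
$W{\left(-6,10 \right)} \left(123 + 125\right) + \left(8 \cdot 11 + 7\right) = \left(-3 - 6\right) \left(123 + 125\right) + \left(8 \cdot 11 + 7\right) = \left(-9\right) 248 + \left(88 + 7\right) = -2232 + 95 = -2137$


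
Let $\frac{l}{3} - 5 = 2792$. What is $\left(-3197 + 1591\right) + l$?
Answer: $6785$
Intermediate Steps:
$l = 8391$ ($l = 15 + 3 \cdot 2792 = 15 + 8376 = 8391$)
$\left(-3197 + 1591\right) + l = \left(-3197 + 1591\right) + 8391 = -1606 + 8391 = 6785$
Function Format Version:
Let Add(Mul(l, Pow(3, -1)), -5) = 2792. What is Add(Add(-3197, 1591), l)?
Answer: 6785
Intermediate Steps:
l = 8391 (l = Add(15, Mul(3, 2792)) = Add(15, 8376) = 8391)
Add(Add(-3197, 1591), l) = Add(Add(-3197, 1591), 8391) = Add(-1606, 8391) = 6785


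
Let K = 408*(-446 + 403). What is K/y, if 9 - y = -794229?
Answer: -2924/132373 ≈ -0.022089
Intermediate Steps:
y = 794238 (y = 9 - 1*(-794229) = 9 + 794229 = 794238)
K = -17544 (K = 408*(-43) = -17544)
K/y = -17544/794238 = -17544*1/794238 = -2924/132373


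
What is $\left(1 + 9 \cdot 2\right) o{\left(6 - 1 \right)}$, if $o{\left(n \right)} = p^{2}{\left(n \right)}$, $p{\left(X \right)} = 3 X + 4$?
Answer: $6859$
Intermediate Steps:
$p{\left(X \right)} = 4 + 3 X$
$o{\left(n \right)} = \left(4 + 3 n\right)^{2}$
$\left(1 + 9 \cdot 2\right) o{\left(6 - 1 \right)} = \left(1 + 9 \cdot 2\right) \left(4 + 3 \left(6 - 1\right)\right)^{2} = \left(1 + 18\right) \left(4 + 3 \left(6 - 1\right)\right)^{2} = 19 \left(4 + 3 \cdot 5\right)^{2} = 19 \left(4 + 15\right)^{2} = 19 \cdot 19^{2} = 19 \cdot 361 = 6859$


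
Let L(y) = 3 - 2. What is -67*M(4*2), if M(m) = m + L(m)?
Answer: -603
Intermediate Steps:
L(y) = 1
M(m) = 1 + m (M(m) = m + 1 = 1 + m)
-67*M(4*2) = -67*(1 + 4*2) = -67*(1 + 8) = -67*9 = -603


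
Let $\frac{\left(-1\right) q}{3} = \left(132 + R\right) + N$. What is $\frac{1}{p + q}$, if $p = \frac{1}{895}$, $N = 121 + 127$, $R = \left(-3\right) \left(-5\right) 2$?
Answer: $- \frac{895}{1100849} \approx -0.00081301$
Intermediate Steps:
$R = 30$ ($R = 15 \cdot 2 = 30$)
$N = 248$
$p = \frac{1}{895} \approx 0.0011173$
$q = -1230$ ($q = - 3 \left(\left(132 + 30\right) + 248\right) = - 3 \left(162 + 248\right) = \left(-3\right) 410 = -1230$)
$\frac{1}{p + q} = \frac{1}{\frac{1}{895} - 1230} = \frac{1}{- \frac{1100849}{895}} = - \frac{895}{1100849}$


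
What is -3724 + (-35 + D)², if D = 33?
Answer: -3720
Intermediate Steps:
-3724 + (-35 + D)² = -3724 + (-35 + 33)² = -3724 + (-2)² = -3724 + 4 = -3720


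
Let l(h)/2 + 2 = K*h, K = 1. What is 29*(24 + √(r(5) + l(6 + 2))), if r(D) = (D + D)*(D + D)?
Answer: 696 + 116*√7 ≈ 1002.9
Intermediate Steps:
r(D) = 4*D² (r(D) = (2*D)*(2*D) = 4*D²)
l(h) = -4 + 2*h (l(h) = -4 + 2*(1*h) = -4 + 2*h)
29*(24 + √(r(5) + l(6 + 2))) = 29*(24 + √(4*5² + (-4 + 2*(6 + 2)))) = 29*(24 + √(4*25 + (-4 + 2*8))) = 29*(24 + √(100 + (-4 + 16))) = 29*(24 + √(100 + 12)) = 29*(24 + √112) = 29*(24 + 4*√7) = 696 + 116*√7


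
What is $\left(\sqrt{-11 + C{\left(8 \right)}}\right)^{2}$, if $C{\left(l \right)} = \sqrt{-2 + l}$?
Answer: $-11 + \sqrt{6} \approx -8.5505$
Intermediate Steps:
$\left(\sqrt{-11 + C{\left(8 \right)}}\right)^{2} = \left(\sqrt{-11 + \sqrt{-2 + 8}}\right)^{2} = \left(\sqrt{-11 + \sqrt{6}}\right)^{2} = -11 + \sqrt{6}$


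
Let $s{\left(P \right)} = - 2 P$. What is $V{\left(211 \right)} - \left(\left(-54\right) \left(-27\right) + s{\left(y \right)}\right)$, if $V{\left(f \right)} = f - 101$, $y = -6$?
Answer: $-1360$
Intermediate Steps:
$V{\left(f \right)} = -101 + f$
$V{\left(211 \right)} - \left(\left(-54\right) \left(-27\right) + s{\left(y \right)}\right) = \left(-101 + 211\right) - \left(\left(-54\right) \left(-27\right) - -12\right) = 110 - \left(1458 + 12\right) = 110 - 1470 = -1360$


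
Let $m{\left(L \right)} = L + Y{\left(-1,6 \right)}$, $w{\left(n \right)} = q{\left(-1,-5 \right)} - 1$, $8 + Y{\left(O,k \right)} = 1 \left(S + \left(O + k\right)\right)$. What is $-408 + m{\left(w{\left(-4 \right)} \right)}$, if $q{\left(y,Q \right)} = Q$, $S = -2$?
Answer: $-419$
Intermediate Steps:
$Y{\left(O,k \right)} = -10 + O + k$ ($Y{\left(O,k \right)} = -8 + 1 \left(-2 + \left(O + k\right)\right) = -8 + 1 \left(-2 + O + k\right) = -8 + \left(-2 + O + k\right) = -10 + O + k$)
$w{\left(n \right)} = -6$ ($w{\left(n \right)} = -5 - 1 = -6$)
$m{\left(L \right)} = -5 + L$ ($m{\left(L \right)} = L - 5 = -5 + L$)
$-408 + m{\left(w{\left(-4 \right)} \right)} = -408 - 11 = -419$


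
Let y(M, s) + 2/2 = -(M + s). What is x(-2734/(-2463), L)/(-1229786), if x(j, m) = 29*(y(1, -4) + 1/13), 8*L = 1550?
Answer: -783/15987218 ≈ -4.8977e-5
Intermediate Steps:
L = 775/4 (L = (⅛)*1550 = 775/4 ≈ 193.75)
y(M, s) = -1 - M - s (y(M, s) = -1 - (M + s) = -1 + (-M - s) = -1 - M - s)
x(j, m) = 783/13 (x(j, m) = 29*((-1 - 1*1 - 1*(-4)) + 1/13) = 29*((-1 - 1 + 4) + 1/13) = 29*(2 + 1/13) = 29*(27/13) = 783/13)
x(-2734/(-2463), L)/(-1229786) = (783/13)/(-1229786) = (783/13)*(-1/1229786) = -783/15987218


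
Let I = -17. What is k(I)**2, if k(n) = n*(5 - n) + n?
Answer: 152881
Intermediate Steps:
k(n) = n + n*(5 - n)
k(I)**2 = (-17*(6 - 1*(-17)))**2 = (-17*(6 + 17))**2 = (-17*23)**2 = (-391)**2 = 152881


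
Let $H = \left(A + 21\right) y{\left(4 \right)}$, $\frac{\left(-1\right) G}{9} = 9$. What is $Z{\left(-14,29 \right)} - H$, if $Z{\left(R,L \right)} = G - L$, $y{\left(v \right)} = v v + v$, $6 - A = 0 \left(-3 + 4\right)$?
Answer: $-650$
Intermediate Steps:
$G = -81$ ($G = \left(-9\right) 9 = -81$)
$A = 6$ ($A = 6 - 0 \left(-3 + 4\right) = 6 - 0 \cdot 1 = 6 - 0 = 6 + 0 = 6$)
$y{\left(v \right)} = v + v^{2}$ ($y{\left(v \right)} = v^{2} + v = v + v^{2}$)
$Z{\left(R,L \right)} = -81 - L$
$H = 540$ ($H = \left(6 + 21\right) 4 \left(1 + 4\right) = 27 \cdot 4 \cdot 5 = 27 \cdot 20 = 540$)
$Z{\left(-14,29 \right)} - H = \left(-81 - 29\right) - 540 = -110 - 540 = -650$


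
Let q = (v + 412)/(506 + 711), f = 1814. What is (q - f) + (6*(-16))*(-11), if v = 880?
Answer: -921194/1217 ≈ -756.94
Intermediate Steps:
q = 1292/1217 (q = (880 + 412)/(506 + 711) = 1292/1217 ≈ 1.0616)
(q - f) + (6*(-16))*(-11) = (1292/1217 - 1*1814) + (6*(-16))*(-11) = (1292/1217 - 1814) - 96*(-11) = -2206346/1217 + 1056 = -921194/1217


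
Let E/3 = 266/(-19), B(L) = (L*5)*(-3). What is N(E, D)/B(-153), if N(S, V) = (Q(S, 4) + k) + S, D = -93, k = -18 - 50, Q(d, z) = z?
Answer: -106/2295 ≈ -0.046187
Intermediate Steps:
k = -68
B(L) = -15*L (B(L) = (5*L)*(-3) = -15*L)
E = -42 (E = 3*(266/(-19)) = 3*(266*(-1/19)) = 3*(-14) = -42)
N(S, V) = -64 + S (N(S, V) = (4 - 68) + S = -64 + S)
N(E, D)/B(-153) = (-64 - 42)/((-15*(-153))) = -106/2295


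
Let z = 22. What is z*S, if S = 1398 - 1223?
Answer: 3850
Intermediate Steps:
S = 175
z*S = 22*175 = 3850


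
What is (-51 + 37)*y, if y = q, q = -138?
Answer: 1932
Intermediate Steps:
y = -138
(-51 + 37)*y = (-51 + 37)*(-138) = -14*(-138) = 1932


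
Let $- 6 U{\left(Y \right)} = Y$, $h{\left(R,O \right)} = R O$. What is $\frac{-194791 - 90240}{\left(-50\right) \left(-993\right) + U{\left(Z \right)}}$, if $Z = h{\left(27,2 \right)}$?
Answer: $- \frac{285031}{49641} \approx -5.7418$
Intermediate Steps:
$h{\left(R,O \right)} = O R$
$Z = 54$ ($Z = 2 \cdot 27 = 54$)
$U{\left(Y \right)} = - \frac{Y}{6}$
$\frac{-194791 - 90240}{\left(-50\right) \left(-993\right) + U{\left(Z \right)}} = \frac{-194791 - 90240}{\left(-50\right) \left(-993\right) - 9} = - \frac{285031}{49650 - 9} = - \frac{285031}{49641}$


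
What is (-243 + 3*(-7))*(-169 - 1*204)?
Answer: 98472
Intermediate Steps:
(-243 + 3*(-7))*(-169 - 1*204) = (-243 - 21)*(-169 - 204) = -264*(-373) = 98472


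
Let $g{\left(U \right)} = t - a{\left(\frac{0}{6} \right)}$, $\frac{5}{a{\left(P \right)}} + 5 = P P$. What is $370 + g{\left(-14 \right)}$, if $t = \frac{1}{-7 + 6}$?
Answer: $370$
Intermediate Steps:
$a{\left(P \right)} = \frac{5}{-5 + P^{2}}$ ($a{\left(P \right)} = \frac{5}{-5 + P P} = \frac{5}{-5 + P^{2}}$)
$t = -1$ ($t = \frac{1}{-1} = -1$)
$g{\left(U \right)} = 0$ ($g{\left(U \right)} = -1 - \frac{5}{-5 + \left(\frac{0}{6}\right)^{2}} = -1 - \frac{5}{-5 + \left(0 \cdot \frac{1}{6}\right)^{2}} = -1 - \frac{5}{-5 + 0^{2}} = -1 - \frac{5}{-5 + 0} = -1 - \frac{5}{-5} = -1 - 5 \left(- \frac{1}{5}\right) = -1 - -1 = -1 + 1 = 0$)
$370 + g{\left(-14 \right)} = 370 + 0 = 370$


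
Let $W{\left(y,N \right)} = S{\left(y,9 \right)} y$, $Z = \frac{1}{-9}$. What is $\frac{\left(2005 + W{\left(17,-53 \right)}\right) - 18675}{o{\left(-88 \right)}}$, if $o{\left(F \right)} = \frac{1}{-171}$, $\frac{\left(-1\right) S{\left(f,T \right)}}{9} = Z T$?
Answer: $2824407$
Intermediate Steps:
$Z = - \frac{1}{9} \approx -0.11111$
$S{\left(f,T \right)} = T$ ($S{\left(f,T \right)} = - 9 \left(- \frac{T}{9}\right) = T$)
$o{\left(F \right)} = - \frac{1}{171}$
$W{\left(y,N \right)} = 9 y$
$\frac{\left(2005 + W{\left(17,-53 \right)}\right) - 18675}{o{\left(-88 \right)}} = \frac{\left(2005 + 9 \cdot 17\right) - 18675}{- \frac{1}{171}} = \left(\left(2005 + 153\right) - 18675\right) \left(-171\right) = \left(2158 - 18675\right) \left(-171\right) = \left(-16517\right) \left(-171\right) = 2824407$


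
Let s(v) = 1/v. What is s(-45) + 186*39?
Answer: 326429/45 ≈ 7254.0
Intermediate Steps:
s(-45) + 186*39 = 1/(-45) + 186*39 = -1/45 + 7254 = 326429/45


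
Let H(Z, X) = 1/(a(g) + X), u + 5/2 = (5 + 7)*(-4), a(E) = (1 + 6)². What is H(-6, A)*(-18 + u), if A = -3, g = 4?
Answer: -137/92 ≈ -1.4891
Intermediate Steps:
a(E) = 49 (a(E) = 7² = 49)
u = -101/2 (u = -5/2 + (5 + 7)*(-4) = -5/2 + 12*(-4) = -5/2 - 48 = -101/2 ≈ -50.500)
H(Z, X) = 1/(49 + X)
H(-6, A)*(-18 + u) = (-18 - 101/2)/(49 - 3) = -137/2/46 = (1/46)*(-137/2) = -137/92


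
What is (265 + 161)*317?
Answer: 135042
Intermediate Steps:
(265 + 161)*317 = 426*317 = 135042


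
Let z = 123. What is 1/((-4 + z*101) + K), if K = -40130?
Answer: -1/27711 ≈ -3.6087e-5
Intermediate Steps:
1/((-4 + z*101) + K) = 1/((-4 + 123*101) - 40130) = 1/((-4 + 12423) - 40130) = 1/(12419 - 40130) = 1/(-27711) = -1/27711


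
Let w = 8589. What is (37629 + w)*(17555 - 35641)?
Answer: -835898748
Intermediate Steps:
(37629 + w)*(17555 - 35641) = (37629 + 8589)*(17555 - 35641) = 46218*(-18086) = -835898748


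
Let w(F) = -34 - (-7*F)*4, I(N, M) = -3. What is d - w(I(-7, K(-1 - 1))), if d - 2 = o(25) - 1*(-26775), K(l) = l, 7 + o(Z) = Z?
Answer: 26913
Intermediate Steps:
o(Z) = -7 + Z
d = 26795 (d = 2 + ((-7 + 25) - 1*(-26775)) = 2 + (18 + 26775) = 2 + 26793 = 26795)
w(F) = -34 + 28*F (w(F) = -34 - (-28)*F = -34 + 28*F)
d - w(I(-7, K(-1 - 1))) = 26795 - (-34 + 28*(-3)) = 26795 - (-34 - 84) = 26795 - 1*(-118) = 26795 + 118 = 26913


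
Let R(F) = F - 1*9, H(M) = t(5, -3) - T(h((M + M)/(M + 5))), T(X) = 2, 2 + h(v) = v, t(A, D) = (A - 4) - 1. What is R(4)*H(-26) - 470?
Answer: -460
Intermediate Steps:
t(A, D) = -5 + A (t(A, D) = (-4 + A) - 1 = -5 + A)
h(v) = -2 + v
H(M) = -2 (H(M) = (-5 + 5) - 1*2 = 0 - 2 = -2)
R(F) = -9 + F (R(F) = F - 9 = -9 + F)
R(4)*H(-26) - 470 = (-9 + 4)*(-2) - 470 = -5*(-2) - 470 = 10 - 470 = -460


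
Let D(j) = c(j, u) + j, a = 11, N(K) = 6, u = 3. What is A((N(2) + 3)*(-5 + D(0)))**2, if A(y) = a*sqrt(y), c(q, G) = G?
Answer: -2178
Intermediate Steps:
D(j) = 3 + j
A(y) = 11*sqrt(y)
A((N(2) + 3)*(-5 + D(0)))**2 = (11*sqrt((6 + 3)*(-5 + (3 + 0))))**2 = (11*sqrt(9*(-5 + 3)))**2 = (11*sqrt(9*(-2)))**2 = (11*sqrt(-18))**2 = (11*(3*I*sqrt(2)))**2 = (33*I*sqrt(2))**2 = -2178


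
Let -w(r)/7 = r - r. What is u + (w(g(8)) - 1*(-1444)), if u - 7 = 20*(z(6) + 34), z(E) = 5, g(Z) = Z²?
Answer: 2231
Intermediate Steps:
u = 787 (u = 7 + 20*(5 + 34) = 7 + 20*39 = 7 + 780 = 787)
w(r) = 0 (w(r) = -7*(r - r) = -7*0 = 0)
u + (w(g(8)) - 1*(-1444)) = 787 + (0 - 1*(-1444)) = 787 + (0 + 1444) = 787 + 1444 = 2231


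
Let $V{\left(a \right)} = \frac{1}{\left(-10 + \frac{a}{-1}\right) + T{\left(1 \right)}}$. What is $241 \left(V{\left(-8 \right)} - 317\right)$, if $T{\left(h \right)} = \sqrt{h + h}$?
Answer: $-76638 - \frac{241 \sqrt{2}}{2} \approx -76808.0$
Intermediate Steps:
$T{\left(h \right)} = \sqrt{2} \sqrt{h}$ ($T{\left(h \right)} = \sqrt{2 h} = \sqrt{2} \sqrt{h}$)
$V{\left(a \right)} = \frac{1}{-10 + \sqrt{2} - a}$ ($V{\left(a \right)} = \frac{1}{\left(-10 + \frac{a}{-1}\right) + \sqrt{2} \sqrt{1}} = \frac{1}{\left(-10 + a \left(-1\right)\right) + \sqrt{2} \cdot 1} = \frac{1}{\left(-10 - a\right) + \sqrt{2}} = \frac{1}{-10 + \sqrt{2} - a}$)
$241 \left(V{\left(-8 \right)} - 317\right) = 241 \left(- \frac{1}{10 - 8 - \sqrt{2}} - 317\right) = 241 \left(- \frac{1}{2 - \sqrt{2}} - 317\right) = 241 \left(-317 - \frac{1}{2 - \sqrt{2}}\right) = -76397 - \frac{241}{2 - \sqrt{2}}$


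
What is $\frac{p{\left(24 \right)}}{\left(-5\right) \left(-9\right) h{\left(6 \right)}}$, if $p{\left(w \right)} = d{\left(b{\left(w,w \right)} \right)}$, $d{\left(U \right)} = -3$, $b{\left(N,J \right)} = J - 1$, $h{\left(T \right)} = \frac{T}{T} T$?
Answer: $- \frac{1}{90} \approx -0.011111$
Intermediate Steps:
$h{\left(T \right)} = T$ ($h{\left(T \right)} = 1 T = T$)
$b{\left(N,J \right)} = -1 + J$
$p{\left(w \right)} = -3$
$\frac{p{\left(24 \right)}}{\left(-5\right) \left(-9\right) h{\left(6 \right)}} = - \frac{3}{\left(-5\right) \left(-9\right) 6} = - \frac{3}{45 \cdot 6} = - \frac{3}{270} = \left(-3\right) \frac{1}{270} = - \frac{1}{90}$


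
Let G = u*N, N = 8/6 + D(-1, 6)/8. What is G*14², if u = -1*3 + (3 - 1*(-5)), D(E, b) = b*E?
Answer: 1715/3 ≈ 571.67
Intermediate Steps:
D(E, b) = E*b
u = 5 (u = -3 + (3 + 5) = -3 + 8 = 5)
N = 7/12 (N = 8/6 - 1*6/8 = 8*(⅙) - 6*⅛ = 4/3 - ¾ = 7/12 ≈ 0.58333)
G = 35/12 (G = 5*(7/12) = 35/12 ≈ 2.9167)
G*14² = (35/12)*14² = (35/12)*196 = 1715/3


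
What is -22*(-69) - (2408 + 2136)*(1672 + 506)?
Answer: -9895314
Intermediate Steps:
-22*(-69) - (2408 + 2136)*(1672 + 506) = 1518 - 4544*2178 = 1518 - 1*9896832 = 1518 - 9896832 = -9895314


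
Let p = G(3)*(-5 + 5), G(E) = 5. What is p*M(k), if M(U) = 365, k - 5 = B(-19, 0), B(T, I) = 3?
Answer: 0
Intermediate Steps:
k = 8 (k = 5 + 3 = 8)
p = 0 (p = 5*(-5 + 5) = 5*0 = 0)
p*M(k) = 0*365 = 0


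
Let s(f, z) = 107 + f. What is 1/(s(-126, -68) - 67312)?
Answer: -1/67331 ≈ -1.4852e-5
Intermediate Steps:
1/(s(-126, -68) - 67312) = 1/((107 - 126) - 67312) = 1/(-19 - 67312) = 1/(-67331) = -1/67331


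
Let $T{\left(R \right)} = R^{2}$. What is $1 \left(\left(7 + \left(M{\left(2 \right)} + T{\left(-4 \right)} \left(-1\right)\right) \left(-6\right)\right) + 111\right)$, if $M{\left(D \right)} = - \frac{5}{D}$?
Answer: $229$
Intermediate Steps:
$1 \left(\left(7 + \left(M{\left(2 \right)} + T{\left(-4 \right)} \left(-1\right)\right) \left(-6\right)\right) + 111\right) = 1 \left(\left(7 + \left(- \frac{5}{2} + \left(-4\right)^{2} \left(-1\right)\right) \left(-6\right)\right) + 111\right) = 1 \left(\left(7 + \left(\left(-5\right) \frac{1}{2} + 16 \left(-1\right)\right) \left(-6\right)\right) + 111\right) = 1 \left(\left(7 + \left(- \frac{5}{2} - 16\right) \left(-6\right)\right) + 111\right) = 1 \left(\left(7 - -111\right) + 111\right) = 1 \left(\left(7 + 111\right) + 111\right) = 1 \left(118 + 111\right) = 1 \cdot 229 = 229$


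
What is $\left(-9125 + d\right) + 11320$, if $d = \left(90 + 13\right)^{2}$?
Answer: $12804$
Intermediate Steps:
$d = 10609$ ($d = 103^{2} = 10609$)
$\left(-9125 + d\right) + 11320 = \left(-9125 + 10609\right) + 11320 = 1484 + 11320 = 12804$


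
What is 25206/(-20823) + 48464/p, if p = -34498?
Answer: -313120410/119725309 ≈ -2.6153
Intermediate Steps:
25206/(-20823) + 48464/p = 25206/(-20823) + 48464/(-34498) = 25206*(-1/20823) + 48464*(-1/34498) = -8402/6941 - 24232/17249 = -313120410/119725309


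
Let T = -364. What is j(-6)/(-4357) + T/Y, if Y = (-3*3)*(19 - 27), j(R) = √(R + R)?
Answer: -91/18 - 2*I*√3/4357 ≈ -5.0556 - 0.00079507*I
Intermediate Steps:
j(R) = √2*√R (j(R) = √(2*R) = √2*√R)
Y = 72 (Y = -9*(-8) = 72)
j(-6)/(-4357) + T/Y = (√2*√(-6))/(-4357) - 364/72 = (√2*(I*√6))*(-1/4357) - 364*1/72 = (2*I*√3)*(-1/4357) - 91/18 = -2*I*√3/4357 - 91/18 = -91/18 - 2*I*√3/4357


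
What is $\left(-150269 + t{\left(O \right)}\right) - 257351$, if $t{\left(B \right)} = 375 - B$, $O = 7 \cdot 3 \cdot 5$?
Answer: $-407350$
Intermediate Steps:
$O = 105$ ($O = 21 \cdot 5 = 105$)
$\left(-150269 + t{\left(O \right)}\right) - 257351 = \left(-150269 + \left(375 - 105\right)\right) - 257351 = \left(-150269 + 270\right) - 257351 = -149999 - 257351 = -407350$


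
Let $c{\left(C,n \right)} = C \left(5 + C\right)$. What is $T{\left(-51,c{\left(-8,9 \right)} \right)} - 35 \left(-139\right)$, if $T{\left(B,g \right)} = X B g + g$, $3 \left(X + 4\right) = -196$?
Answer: $89753$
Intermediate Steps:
$X = - \frac{208}{3}$ ($X = -4 + \frac{1}{3} \left(-196\right) = -4 - \frac{196}{3} = - \frac{208}{3} \approx -69.333$)
$T{\left(B,g \right)} = g - \frac{208 B g}{3}$ ($T{\left(B,g \right)} = - \frac{208 B}{3} g + g = - \frac{208 B g}{3} + g = g - \frac{208 B g}{3}$)
$T{\left(-51,c{\left(-8,9 \right)} \right)} - 35 \left(-139\right) = \frac{- 8 \left(5 - 8\right) \left(3 - -10608\right)}{3} - 35 \left(-139\right) = \frac{\left(-8\right) \left(-3\right) \left(3 + 10608\right)}{3} - -4865 = \frac{1}{3} \cdot 24 \cdot 10611 + 4865 = 84888 + 4865 = 89753$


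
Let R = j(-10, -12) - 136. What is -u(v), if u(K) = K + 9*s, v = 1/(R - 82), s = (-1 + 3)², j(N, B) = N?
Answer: -8207/228 ≈ -35.996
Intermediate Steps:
s = 4 (s = 2² = 4)
R = -146 (R = -10 - 136 = -146)
v = -1/228 (v = 1/(-146 - 82) = 1/(-228) = -1/228 ≈ -0.0043860)
u(K) = 36 + K (u(K) = K + 9*4 = K + 36 = 36 + K)
-u(v) = -(36 - 1/228) = -1*8207/228 = -8207/228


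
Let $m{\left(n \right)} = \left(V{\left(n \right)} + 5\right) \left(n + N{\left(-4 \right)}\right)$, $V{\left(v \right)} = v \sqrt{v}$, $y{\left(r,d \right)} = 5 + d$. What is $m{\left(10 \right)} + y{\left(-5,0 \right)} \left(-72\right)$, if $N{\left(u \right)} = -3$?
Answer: $-325 + 70 \sqrt{10} \approx -103.64$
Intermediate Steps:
$V{\left(v \right)} = v^{\frac{3}{2}}$
$m{\left(n \right)} = \left(-3 + n\right) \left(5 + n^{\frac{3}{2}}\right)$ ($m{\left(n \right)} = \left(n^{\frac{3}{2}} + 5\right) \left(n - 3\right) = \left(5 + n^{\frac{3}{2}}\right) \left(-3 + n\right) = \left(-3 + n\right) \left(5 + n^{\frac{3}{2}}\right)$)
$m{\left(10 \right)} + y{\left(-5,0 \right)} \left(-72\right) = \left(-15 + 10^{\frac{5}{2}} - 3 \cdot 10^{\frac{3}{2}} + 5 \cdot 10\right) + \left(5 + 0\right) \left(-72\right) = \left(-15 + 100 \sqrt{10} - 3 \cdot 10 \sqrt{10} + 50\right) + 5 \left(-72\right) = \left(-15 + 100 \sqrt{10} - 30 \sqrt{10} + 50\right) - 360 = \left(35 + 70 \sqrt{10}\right) - 360 = -325 + 70 \sqrt{10}$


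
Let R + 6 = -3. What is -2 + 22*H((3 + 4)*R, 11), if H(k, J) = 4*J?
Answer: 966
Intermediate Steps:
R = -9 (R = -6 - 3 = -9)
-2 + 22*H((3 + 4)*R, 11) = -2 + 22*(4*11) = -2 + 22*44 = -2 + 968 = 966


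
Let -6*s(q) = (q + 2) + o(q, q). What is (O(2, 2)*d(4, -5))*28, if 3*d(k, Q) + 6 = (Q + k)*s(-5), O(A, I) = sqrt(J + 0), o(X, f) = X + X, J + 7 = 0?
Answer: -686*I*sqrt(7)/9 ≈ -201.67*I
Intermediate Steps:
J = -7 (J = -7 + 0 = -7)
o(X, f) = 2*X
s(q) = -1/3 - q/2 (s(q) = -((q + 2) + 2*q)/6 = -((2 + q) + 2*q)/6 = -(2 + 3*q)/6 = -1/3 - q/2)
O(A, I) = I*sqrt(7) (O(A, I) = sqrt(-7 + 0) = sqrt(-7) = I*sqrt(7))
d(k, Q) = -2 + 13*Q/18 + 13*k/18 (d(k, Q) = -2 + ((Q + k)*(-1/3 - 1/2*(-5)))/3 = -2 + ((Q + k)*(-1/3 + 5/2))/3 = -2 + ((Q + k)*(13/6))/3 = -2 + (13*Q/6 + 13*k/6)/3 = -2 + (13*Q/18 + 13*k/18) = -2 + 13*Q/18 + 13*k/18)
(O(2, 2)*d(4, -5))*28 = ((I*sqrt(7))*(-2 + (13/18)*(-5) + (13/18)*4))*28 = ((I*sqrt(7))*(-2 - 65/18 + 26/9))*28 = ((I*sqrt(7))*(-49/18))*28 = -49*I*sqrt(7)/18*28 = -686*I*sqrt(7)/9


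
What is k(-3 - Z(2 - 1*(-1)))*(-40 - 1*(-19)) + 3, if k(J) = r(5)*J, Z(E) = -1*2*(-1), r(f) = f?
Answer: 528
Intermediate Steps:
Z(E) = 2 (Z(E) = -2*(-1) = 2)
k(J) = 5*J
k(-3 - Z(2 - 1*(-1)))*(-40 - 1*(-19)) + 3 = (5*(-3 - 1*2))*(-40 - 1*(-19)) + 3 = (5*(-3 - 2))*(-40 + 19) + 3 = (5*(-5))*(-21) + 3 = -25*(-21) + 3 = 525 + 3 = 528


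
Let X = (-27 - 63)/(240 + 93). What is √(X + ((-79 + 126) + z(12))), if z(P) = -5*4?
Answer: √36593/37 ≈ 5.1701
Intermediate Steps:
z(P) = -20
X = -10/37 (X = -90/333 = -90*1/333 = -10/37 ≈ -0.27027)
√(X + ((-79 + 126) + z(12))) = √(-10/37 + ((-79 + 126) - 20)) = √(-10/37 + (47 - 20)) = √(-10/37 + 27) = √(989/37) = √36593/37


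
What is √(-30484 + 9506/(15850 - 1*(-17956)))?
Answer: 3*I*√967727361333/16903 ≈ 174.6*I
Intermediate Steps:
√(-30484 + 9506/(15850 - 1*(-17956))) = √(-30484 + 9506/(15850 + 17956)) = √(-30484 + 9506/33806) = √(-30484 + 9506*(1/33806)) = √(-30484 + 4753/16903) = √(-515266299/16903) = 3*I*√967727361333/16903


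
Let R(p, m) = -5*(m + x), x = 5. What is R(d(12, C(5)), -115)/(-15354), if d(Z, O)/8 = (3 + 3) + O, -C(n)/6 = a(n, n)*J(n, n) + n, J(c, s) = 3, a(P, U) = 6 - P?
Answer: -275/7677 ≈ -0.035821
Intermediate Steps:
C(n) = -108 + 12*n (C(n) = -6*((6 - n)*3 + n) = -6*((18 - 3*n) + n) = -6*(18 - 2*n) = -108 + 12*n)
d(Z, O) = 48 + 8*O (d(Z, O) = 8*((3 + 3) + O) = 8*(6 + O) = 48 + 8*O)
R(p, m) = -25 - 5*m (R(p, m) = -5*(m + 5) = -5*(5 + m) = -25 - 5*m)
R(d(12, C(5)), -115)/(-15354) = (-25 - 5*(-115))/(-15354) = (-25 + 575)*(-1/15354) = 550*(-1/15354) = -275/7677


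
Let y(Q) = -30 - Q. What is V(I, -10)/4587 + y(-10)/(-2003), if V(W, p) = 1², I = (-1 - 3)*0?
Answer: 93743/9187761 ≈ 0.010203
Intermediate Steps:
I = 0 (I = -4*0 = 0)
V(W, p) = 1
V(I, -10)/4587 + y(-10)/(-2003) = 1/4587 + (-30 - 1*(-10))/(-2003) = 1*(1/4587) + (-30 + 10)*(-1/2003) = 1/4587 - 20*(-1/2003) = 1/4587 + 20/2003 = 93743/9187761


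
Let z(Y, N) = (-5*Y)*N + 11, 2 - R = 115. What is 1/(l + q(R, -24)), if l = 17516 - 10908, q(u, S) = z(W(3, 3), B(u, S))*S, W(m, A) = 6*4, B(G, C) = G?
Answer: -1/319096 ≈ -3.1339e-6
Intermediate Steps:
R = -113 (R = 2 - 1*115 = 2 - 115 = -113)
W(m, A) = 24
z(Y, N) = 11 - 5*N*Y (z(Y, N) = -5*N*Y + 11 = 11 - 5*N*Y)
q(u, S) = S*(11 - 120*u) (q(u, S) = (11 - 5*u*24)*S = (11 - 120*u)*S = S*(11 - 120*u))
l = 6608
1/(l + q(R, -24)) = 1/(6608 - 24*(11 - 120*(-113))) = 1/(6608 - 24*(11 + 13560)) = 1/(6608 - 24*13571) = 1/(6608 - 325704) = 1/(-319096) = -1/319096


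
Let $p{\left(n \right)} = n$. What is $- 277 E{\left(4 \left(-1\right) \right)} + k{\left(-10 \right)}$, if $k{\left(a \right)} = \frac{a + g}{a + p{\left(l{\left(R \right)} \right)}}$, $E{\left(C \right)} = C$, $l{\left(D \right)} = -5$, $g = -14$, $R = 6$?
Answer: $\frac{5548}{5} \approx 1109.6$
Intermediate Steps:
$k{\left(a \right)} = \frac{-14 + a}{-5 + a}$ ($k{\left(a \right)} = \frac{a - 14}{a - 5} = \frac{-14 + a}{-5 + a}$)
$- 277 E{\left(4 \left(-1\right) \right)} + k{\left(-10 \right)} = - 277 \cdot 4 \left(-1\right) + \frac{-14 - 10}{-5 - 10} = \left(-277\right) \left(-4\right) + \frac{1}{-15} \left(-24\right) = 1108 - - \frac{8}{5} = 1108 + \frac{8}{5} = \frac{5548}{5}$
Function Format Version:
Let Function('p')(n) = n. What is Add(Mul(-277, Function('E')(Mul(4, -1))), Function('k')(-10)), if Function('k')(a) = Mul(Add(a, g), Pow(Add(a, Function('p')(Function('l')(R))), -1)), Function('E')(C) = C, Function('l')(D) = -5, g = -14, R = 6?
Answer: Rational(5548, 5) ≈ 1109.6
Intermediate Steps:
Function('k')(a) = Mul(Pow(Add(-5, a), -1), Add(-14, a)) (Function('k')(a) = Mul(Add(a, -14), Pow(Add(a, -5), -1)) = Mul(Add(-14, a), Pow(Add(-5, a), -1)) = Mul(Pow(Add(-5, a), -1), Add(-14, a)))
Add(Mul(-277, Function('E')(Mul(4, -1))), Function('k')(-10)) = Add(Mul(-277, Mul(4, -1)), Mul(Pow(Add(-5, -10), -1), Add(-14, -10))) = Add(Mul(-277, -4), Mul(Pow(-15, -1), -24)) = Add(1108, Mul(Rational(-1, 15), -24)) = Add(1108, Rational(8, 5)) = Rational(5548, 5)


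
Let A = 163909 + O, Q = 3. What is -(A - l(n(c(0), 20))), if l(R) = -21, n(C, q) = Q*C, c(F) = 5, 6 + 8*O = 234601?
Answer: -1546035/8 ≈ -1.9325e+5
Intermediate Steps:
O = 234595/8 (O = -¾ + (⅛)*234601 = -¾ + 234601/8 = 234595/8 ≈ 29324.)
n(C, q) = 3*C
A = 1545867/8 (A = 163909 + 234595/8 = 1545867/8 ≈ 1.9323e+5)
-(A - l(n(c(0), 20))) = -(1545867/8 - 1*(-21)) = -(1545867/8 + 21) = -1*1546035/8 = -1546035/8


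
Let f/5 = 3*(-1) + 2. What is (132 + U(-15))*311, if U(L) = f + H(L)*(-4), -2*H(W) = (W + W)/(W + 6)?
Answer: 124711/3 ≈ 41570.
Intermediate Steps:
H(W) = -W/(6 + W) (H(W) = -(W + W)/(2*(W + 6)) = -2*W/(2*(6 + W)) = -W/(6 + W))
f = -5 (f = 5*(3*(-1) + 2) = 5*(-3 + 2) = 5*(-1) = -5)
U(L) = -5 + 4*L/(6 + L) (U(L) = -5 - L/(6 + L)*(-4) = -5 + 4*L/(6 + L))
(132 + U(-15))*311 = (132 + (-30 - 1*(-15))/(6 - 15))*311 = (132 + (-30 + 15)/(-9))*311 = (132 - ⅑*(-15))*311 = (132 + 5/3)*311 = (401/3)*311 = 124711/3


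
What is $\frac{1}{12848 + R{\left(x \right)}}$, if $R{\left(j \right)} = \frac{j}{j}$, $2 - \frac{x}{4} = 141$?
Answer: $\frac{1}{12849} \approx 7.7827 \cdot 10^{-5}$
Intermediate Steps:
$x = -556$ ($x = 8 - 564 = -556$)
$R{\left(j \right)} = 1$
$\frac{1}{12848 + R{\left(x \right)}} = \frac{1}{12848 + 1} = \frac{1}{12849}$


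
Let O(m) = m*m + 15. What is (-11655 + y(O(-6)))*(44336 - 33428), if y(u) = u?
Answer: -126576432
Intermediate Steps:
O(m) = 15 + m² (O(m) = m² + 15 = 15 + m²)
(-11655 + y(O(-6)))*(44336 - 33428) = (-11655 + (15 + (-6)²))*(44336 - 33428) = (-11655 + (15 + 36))*10908 = (-11655 + 51)*10908 = -11604*10908 = -126576432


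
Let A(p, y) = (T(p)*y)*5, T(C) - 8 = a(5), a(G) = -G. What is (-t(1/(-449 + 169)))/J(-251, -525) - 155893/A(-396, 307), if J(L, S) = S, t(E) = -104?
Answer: -5488183/161175 ≈ -34.051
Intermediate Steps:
T(C) = 3 (T(C) = 8 - 1*5 = 8 - 5 = 3)
A(p, y) = 15*y (A(p, y) = (3*y)*5 = 15*y)
(-t(1/(-449 + 169)))/J(-251, -525) - 155893/A(-396, 307) = -1*(-104)/(-525) - 155893/(15*307) = 104*(-1/525) - 155893/4605 = -104/525 - 155893*1/4605 = -104/525 - 155893/4605 = -5488183/161175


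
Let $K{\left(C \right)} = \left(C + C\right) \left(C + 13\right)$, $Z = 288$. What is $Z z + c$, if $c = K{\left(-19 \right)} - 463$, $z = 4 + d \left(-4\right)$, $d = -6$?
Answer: $7829$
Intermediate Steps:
$z = 28$ ($z = 4 - -24 = 4 + 24 = 28$)
$K{\left(C \right)} = 2 C \left(13 + C\right)$
$c = -235$ ($c = 2 \left(-19\right) \left(13 - 19\right) - 463 = 2 \left(-19\right) \left(-6\right) - 463 = 228 - 463 = -235$)
$Z z + c = 288 \cdot 28 - 235 = 8064 - 235 = 7829$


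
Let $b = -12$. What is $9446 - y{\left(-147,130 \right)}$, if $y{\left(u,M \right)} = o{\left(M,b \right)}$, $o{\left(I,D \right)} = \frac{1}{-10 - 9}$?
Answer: $\frac{179475}{19} \approx 9446.0$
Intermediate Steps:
$o{\left(I,D \right)} = - \frac{1}{19}$ ($o{\left(I,D \right)} = \frac{1}{-19} = - \frac{1}{19}$)
$y{\left(u,M \right)} = - \frac{1}{19}$
$9446 - y{\left(-147,130 \right)} = 9446 - - \frac{1}{19} = 9446 + \frac{1}{19} = \frac{179475}{19}$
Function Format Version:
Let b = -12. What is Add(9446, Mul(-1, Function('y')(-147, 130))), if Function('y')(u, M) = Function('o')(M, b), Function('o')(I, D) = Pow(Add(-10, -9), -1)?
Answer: Rational(179475, 19) ≈ 9446.0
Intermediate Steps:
Function('o')(I, D) = Rational(-1, 19) (Function('o')(I, D) = Pow(-19, -1) = Rational(-1, 19))
Function('y')(u, M) = Rational(-1, 19)
Add(9446, Mul(-1, Function('y')(-147, 130))) = Add(9446, Mul(-1, Rational(-1, 19))) = Add(9446, Rational(1, 19)) = Rational(179475, 19)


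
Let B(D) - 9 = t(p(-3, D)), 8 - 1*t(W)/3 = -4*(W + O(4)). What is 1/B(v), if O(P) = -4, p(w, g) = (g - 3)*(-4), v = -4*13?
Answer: 1/2625 ≈ 0.00038095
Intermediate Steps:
v = -52
p(w, g) = 12 - 4*g (p(w, g) = (-3 + g)*(-4) = 12 - 4*g)
t(W) = -24 + 12*W (t(W) = 24 - (-12)*(W - 4) = 24 - (-12)*(-4 + W) = 24 - 3*(16 - 4*W) = 24 + (-48 + 12*W) = -24 + 12*W)
B(D) = 129 - 48*D (B(D) = 9 + (-24 + 12*(12 - 4*D)) = 9 + (-24 + (144 - 48*D)) = 9 + (120 - 48*D) = 129 - 48*D)
1/B(v) = 1/(129 - 48*(-52)) = 1/(129 + 2496) = 1/2625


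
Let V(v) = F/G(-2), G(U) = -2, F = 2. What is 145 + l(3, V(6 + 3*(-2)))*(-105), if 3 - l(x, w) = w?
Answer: -275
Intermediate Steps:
V(v) = -1 (V(v) = 2/(-2) = 2*(-½) = -1)
l(x, w) = 3 - w
145 + l(3, V(6 + 3*(-2)))*(-105) = 145 + (3 - 1*(-1))*(-105) = 145 + (3 + 1)*(-105) = 145 + 4*(-105) = 145 - 420 = -275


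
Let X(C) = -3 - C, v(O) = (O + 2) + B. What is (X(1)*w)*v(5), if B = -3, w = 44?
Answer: -704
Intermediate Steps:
v(O) = -1 + O (v(O) = (O + 2) - 3 = (2 + O) - 3 = -1 + O)
(X(1)*w)*v(5) = ((-3 - 1*1)*44)*(-1 + 5) = ((-3 - 1)*44)*4 = -4*44*4 = -176*4 = -704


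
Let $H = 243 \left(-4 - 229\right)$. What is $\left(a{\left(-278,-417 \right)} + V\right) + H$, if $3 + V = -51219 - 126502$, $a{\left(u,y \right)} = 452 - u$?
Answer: $-233613$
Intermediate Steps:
$V = -177724$ ($V = -3 - 177721 = -177724$)
$H = -56619$ ($H = 243 \left(-233\right) = -56619$)
$\left(a{\left(-278,-417 \right)} + V\right) + H = \left(\left(452 - -278\right) - 177724\right) - 56619 = \left(\left(452 + 278\right) - 177724\right) - 56619 = \left(730 - 177724\right) - 56619 = -176994 - 56619 = -233613$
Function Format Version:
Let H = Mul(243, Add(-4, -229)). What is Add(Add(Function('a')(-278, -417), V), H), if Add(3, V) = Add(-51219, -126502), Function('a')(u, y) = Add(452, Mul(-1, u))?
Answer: -233613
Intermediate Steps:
V = -177724 (V = Add(-3, Add(-51219, -126502)) = Add(-3, -177721) = -177724)
H = -56619 (H = Mul(243, -233) = -56619)
Add(Add(Function('a')(-278, -417), V), H) = Add(Add(Add(452, Mul(-1, -278)), -177724), -56619) = Add(Add(Add(452, 278), -177724), -56619) = Add(Add(730, -177724), -56619) = Add(-176994, -56619) = -233613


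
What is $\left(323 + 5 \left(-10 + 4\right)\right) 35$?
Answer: $10255$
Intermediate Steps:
$\left(323 + 5 \left(-10 + 4\right)\right) 35 = \left(323 + 5 \left(-6\right)\right) 35 = \left(323 - 30\right) 35 = 293 \cdot 35 = 10255$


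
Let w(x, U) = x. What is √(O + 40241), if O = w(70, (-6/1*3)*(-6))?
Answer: 3*√4479 ≈ 200.78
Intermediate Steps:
O = 70
√(O + 40241) = √(70 + 40241) = √40311 = 3*√4479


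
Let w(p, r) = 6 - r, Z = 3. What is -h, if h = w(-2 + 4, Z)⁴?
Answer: -81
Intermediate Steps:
h = 81 (h = (6 - 1*3)⁴ = (6 - 3)⁴ = 3⁴ = 81)
-h = -1*81 = -81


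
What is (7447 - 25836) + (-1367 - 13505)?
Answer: -33261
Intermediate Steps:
(7447 - 25836) + (-1367 - 13505) = -18389 - 14872 = -33261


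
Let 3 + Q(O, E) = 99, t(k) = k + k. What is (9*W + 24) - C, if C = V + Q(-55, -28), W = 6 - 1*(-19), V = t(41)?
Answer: 71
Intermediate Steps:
t(k) = 2*k
Q(O, E) = 96 (Q(O, E) = -3 + 99 = 96)
V = 82 (V = 2*41 = 82)
W = 25 (W = 6 + 19 = 25)
C = 178 (C = 82 + 96 = 178)
(9*W + 24) - C = (9*25 + 24) - 1*178 = (225 + 24) - 178 = 249 - 178 = 71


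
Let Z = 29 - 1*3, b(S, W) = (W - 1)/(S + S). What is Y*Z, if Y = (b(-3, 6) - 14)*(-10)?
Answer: 11570/3 ≈ 3856.7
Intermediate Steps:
b(S, W) = (-1 + W)/(2*S) (b(S, W) = (-1 + W)/((2*S)) = (-1 + W)*(1/(2*S)) = (-1 + W)/(2*S))
Z = 26 (Z = 29 - 3 = 26)
Y = 445/3 (Y = ((1/2)*(-1 + 6)/(-3) - 14)*(-10) = ((1/2)*(-1/3)*5 - 14)*(-10) = (-5/6 - 14)*(-10) = -89/6*(-10) = 445/3 ≈ 148.33)
Y*Z = (445/3)*26 = 11570/3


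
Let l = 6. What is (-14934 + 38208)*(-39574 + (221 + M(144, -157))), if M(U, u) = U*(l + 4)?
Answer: -882387162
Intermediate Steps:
M(U, u) = 10*U (M(U, u) = U*(6 + 4) = U*10 = 10*U)
(-14934 + 38208)*(-39574 + (221 + M(144, -157))) = (-14934 + 38208)*(-39574 + (221 + 10*144)) = 23274*(-39574 + (221 + 1440)) = 23274*(-39574 + 1661) = 23274*(-37913) = -882387162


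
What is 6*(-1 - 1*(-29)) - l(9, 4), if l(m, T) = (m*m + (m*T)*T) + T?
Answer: -61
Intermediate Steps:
l(m, T) = T + m**2 + m*T**2 (l(m, T) = (m**2 + (T*m)*T) + T = (m**2 + m*T**2) + T = T + m**2 + m*T**2)
6*(-1 - 1*(-29)) - l(9, 4) = 6*(-1 - 1*(-29)) - (4 + 9**2 + 9*4**2) = 6*(-1 + 29) - (4 + 81 + 9*16) = 6*28 - (4 + 81 + 144) = 168 - 1*229 = 168 - 229 = -61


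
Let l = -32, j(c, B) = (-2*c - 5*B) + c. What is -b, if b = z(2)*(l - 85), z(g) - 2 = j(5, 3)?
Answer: -2106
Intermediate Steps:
j(c, B) = -c - 5*B (j(c, B) = (-5*B - 2*c) + c = -c - 5*B)
z(g) = -18 (z(g) = 2 + (-1*5 - 5*3) = 2 + (-5 - 15) = 2 - 20 = -18)
b = 2106 (b = -18*(-32 - 85) = -18*(-117) = 2106)
-b = -1*2106 = -2106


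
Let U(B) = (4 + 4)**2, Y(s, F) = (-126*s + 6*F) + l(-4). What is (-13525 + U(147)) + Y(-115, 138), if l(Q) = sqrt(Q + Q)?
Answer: 1857 + 2*I*sqrt(2) ≈ 1857.0 + 2.8284*I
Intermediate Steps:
l(Q) = sqrt(2)*sqrt(Q) (l(Q) = sqrt(2*Q) = sqrt(2)*sqrt(Q))
Y(s, F) = -126*s + 6*F + 2*I*sqrt(2) (Y(s, F) = (-126*s + 6*F) + sqrt(2)*sqrt(-4) = (-126*s + 6*F) + sqrt(2)*(2*I) = (-126*s + 6*F) + 2*I*sqrt(2) = -126*s + 6*F + 2*I*sqrt(2))
U(B) = 64 (U(B) = 8**2 = 64)
(-13525 + U(147)) + Y(-115, 138) = (-13525 + 64) + (-126*(-115) + 6*138 + 2*I*sqrt(2)) = -13461 + (14490 + 828 + 2*I*sqrt(2)) = -13461 + (15318 + 2*I*sqrt(2)) = 1857 + 2*I*sqrt(2)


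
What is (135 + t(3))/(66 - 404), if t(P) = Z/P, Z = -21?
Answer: -64/169 ≈ -0.37870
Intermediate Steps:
t(P) = -21/P
(135 + t(3))/(66 - 404) = (135 - 21/3)/(66 - 404) = (135 - 21*1/3)/(-338) = (135 - 7)*(-1/338) = 128*(-1/338) = -64/169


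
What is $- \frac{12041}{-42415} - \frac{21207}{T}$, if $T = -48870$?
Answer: $\frac{19839181}{27637614} \approx 0.71783$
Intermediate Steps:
$- \frac{12041}{-42415} - \frac{21207}{T} = - \frac{12041}{-42415} - \frac{21207}{-48870} = \left(-12041\right) \left(- \frac{1}{42415}\right) - - \frac{7069}{16290} = \frac{12041}{42415} + \frac{7069}{16290} = \frac{19839181}{27637614}$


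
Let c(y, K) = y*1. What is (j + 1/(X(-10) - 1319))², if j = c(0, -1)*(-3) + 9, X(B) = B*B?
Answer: 120340900/1485961 ≈ 80.985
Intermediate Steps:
c(y, K) = y
X(B) = B²
j = 9 (j = 0*(-3) + 9 = 0 + 9 = 9)
(j + 1/(X(-10) - 1319))² = (9 + 1/((-10)² - 1319))² = (9 + 1/(100 - 1319))² = (9 + 1/(-1219))² = (9 - 1/1219)² = (10970/1219)² = 120340900/1485961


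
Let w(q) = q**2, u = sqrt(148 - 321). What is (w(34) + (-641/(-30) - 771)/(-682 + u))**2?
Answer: (1642045910640*sqrt(173) + 560261998198801*I)/(900*(1364*sqrt(173) + 464951*I)) ≈ 1.3389e+6 + 49.039*I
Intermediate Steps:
u = I*sqrt(173) (u = sqrt(-173) = I*sqrt(173) ≈ 13.153*I)
(w(34) + (-641/(-30) - 771)/(-682 + u))**2 = (34**2 + (-641/(-30) - 771)/(-682 + I*sqrt(173)))**2 = (1156 + (-641*(-1/30) - 771)/(-682 + I*sqrt(173)))**2 = (1156 + (641/30 - 771)/(-682 + I*sqrt(173)))**2 = (1156 - 22489/(30*(-682 + I*sqrt(173))))**2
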